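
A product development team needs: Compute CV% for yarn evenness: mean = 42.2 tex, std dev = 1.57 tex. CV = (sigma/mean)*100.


Formula: CV% = (standard deviation / mean) * 100
Step 1: Ratio = 1.57 / 42.2 = 0.037204
Step 2: CV% = 0.037204 * 100 = 3.7204% ≈ 3.7%

3.7%


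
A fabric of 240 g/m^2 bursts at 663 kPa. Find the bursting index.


Formula: Bursting Index = Bursting Strength / Fabric GSM
BI = 663 kPa / 240 g/m^2
BI = 2.763 kPa/(g/m^2)

2.763 kPa/(g/m^2)


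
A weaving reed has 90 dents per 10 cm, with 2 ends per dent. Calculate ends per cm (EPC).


Formula: EPC = (dents per 10 cm * ends per dent) / 10
Step 1: Total ends per 10 cm = 90 * 2 = 180
Step 2: EPC = 180 / 10 = 18.0 ends/cm

18.0 ends/cm


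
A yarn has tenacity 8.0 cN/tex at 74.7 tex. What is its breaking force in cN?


Formula: Breaking force = Tenacity * Linear density
F = 8.0 cN/tex * 74.7 tex
F = 597.60 cN

597.60 cN


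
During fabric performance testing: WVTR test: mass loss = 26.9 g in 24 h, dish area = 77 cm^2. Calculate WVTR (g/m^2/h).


Formula: WVTR = mass_loss / (area * time)
Step 1: Convert area: 77 cm^2 = 0.0077 m^2
Step 2: WVTR = 26.9 g / (0.0077 m^2 * 24 h)
Step 3: WVTR = 26.9 / 0.1848 = 145.6 g/m^2/h

145.6 g/m^2/h


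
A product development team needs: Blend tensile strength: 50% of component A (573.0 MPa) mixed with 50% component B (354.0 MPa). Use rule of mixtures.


Formula: Blend property = (fraction_A * property_A) + (fraction_B * property_B)
Step 1: Contribution A = 50/100 * 573.0 MPa = 286.5 MPa
Step 2: Contribution B = 50/100 * 354.0 MPa = 177.0 MPa
Step 3: Blend tensile strength = 286.5 + 177.0 = 463.5 MPa

463.5 MPa


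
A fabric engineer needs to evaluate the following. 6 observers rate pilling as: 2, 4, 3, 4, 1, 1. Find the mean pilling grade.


Formula: Mean = sum / count
Sum = 2 + 4 + 3 + 4 + 1 + 1 = 15
Mean = 15 / 6 = 2.5

2.5


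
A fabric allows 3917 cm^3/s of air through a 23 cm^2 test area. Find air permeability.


Formula: Air Permeability = Airflow / Test Area
AP = 3917 cm^3/s / 23 cm^2
AP = 170.3 cm^3/s/cm^2

170.3 cm^3/s/cm^2


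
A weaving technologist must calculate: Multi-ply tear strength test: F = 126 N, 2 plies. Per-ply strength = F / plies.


Formula: Per-ply strength = Total force / Number of plies
Per-ply = 126 N / 2
Per-ply = 63 N

63 N


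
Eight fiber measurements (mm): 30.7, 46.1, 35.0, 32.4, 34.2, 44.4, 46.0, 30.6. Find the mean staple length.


Formula: Mean = sum of lengths / count
Sum = 30.7 + 46.1 + 35.0 + 32.4 + 34.2 + 44.4 + 46.0 + 30.6
Sum = 299.4 mm
Mean = 299.4 / 8 = 37.43 mm

37.43 mm


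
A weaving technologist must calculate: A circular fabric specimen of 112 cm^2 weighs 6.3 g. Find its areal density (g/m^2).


Formula: GSM = mass_g / area_m2
Step 1: Convert area: 112 cm^2 = 112 / 10000 = 0.0112 m^2
Step 2: GSM = 6.3 g / 0.0112 m^2 = 562.5 g/m^2

562.5 g/m^2


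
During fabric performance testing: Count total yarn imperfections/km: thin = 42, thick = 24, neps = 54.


Formula: Total = thin places + thick places + neps
Total = 42 + 24 + 54
Total = 120 imperfections/km

120 imperfections/km


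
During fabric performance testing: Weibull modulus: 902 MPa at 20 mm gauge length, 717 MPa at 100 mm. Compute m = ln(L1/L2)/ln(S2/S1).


Formula: m = ln(L1/L2) / ln(S2/S1)
Step 1: ln(L1/L2) = ln(20/100) = -1.60944
Step 2: S2/S1 = 717/902 = 0.7949
Step 3: ln(S2/S1) = ln(0.7949) = -0.22954
Step 4: m = -1.60944 / -0.22954 = 7.01

7.01 (Weibull m)


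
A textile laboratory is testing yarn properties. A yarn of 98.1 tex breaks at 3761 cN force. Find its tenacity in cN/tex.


Formula: Tenacity = Breaking force / Linear density
Tenacity = 3761 cN / 98.1 tex
Tenacity = 38.34 cN/tex

38.34 cN/tex


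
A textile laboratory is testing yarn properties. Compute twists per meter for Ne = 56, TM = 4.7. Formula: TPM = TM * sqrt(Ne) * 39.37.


Formula: TPM = TM * sqrt(Ne) * 39.37
Step 1: sqrt(Ne) = sqrt(56) = 7.4833
Step 2: TM * sqrt(Ne) = 4.7 * 7.4833 = 35.1715
Step 3: TPM = 35.1715 * 39.37 = 1385 twists/m

1385 twists/m


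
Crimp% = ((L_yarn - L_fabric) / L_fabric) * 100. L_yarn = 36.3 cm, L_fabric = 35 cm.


Formula: Crimp% = ((L_yarn - L_fabric) / L_fabric) * 100
Step 1: Extension = 36.3 - 35 = 1.3 cm
Step 2: Crimp% = (1.3 / 35) * 100
Step 3: Crimp% = 0.037143 * 100 = 3.7143% ≈ 3.7%

3.7%


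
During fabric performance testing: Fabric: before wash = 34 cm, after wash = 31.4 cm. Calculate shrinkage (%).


Formula: Shrinkage% = ((L_before - L_after) / L_before) * 100
Step 1: Shrinkage = 34 - 31.4 = 2.6 cm
Step 2: Shrinkage% = (2.6 / 34) * 100
Step 3: Shrinkage% = 0.076471 * 100 = 7.6471% ≈ 7.6%

7.6%


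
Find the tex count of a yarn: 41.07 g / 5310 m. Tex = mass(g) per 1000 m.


Formula: Tex = (mass_g / length_m) * 1000
Substituting: Tex = (41.07 / 5310) * 1000
Intermediate: 41.07 / 5310 = 0.00773446 g/m
Tex = 0.00773446 * 1000 = 7.73 tex

7.73 tex


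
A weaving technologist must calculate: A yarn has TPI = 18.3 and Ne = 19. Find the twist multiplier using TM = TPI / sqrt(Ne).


Formula: TM = TPI / sqrt(Ne)
Step 1: sqrt(Ne) = sqrt(19) = 4.3589
Step 2: TM = 18.3 / 4.3589 = 4.20

4.20 TM


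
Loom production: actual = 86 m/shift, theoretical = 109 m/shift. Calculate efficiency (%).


Formula: Efficiency% = (Actual output / Theoretical output) * 100
Efficiency% = (86 / 109) * 100
Efficiency% = 0.788991 * 100 = 78.8991% ≈ 78.9%

78.9%


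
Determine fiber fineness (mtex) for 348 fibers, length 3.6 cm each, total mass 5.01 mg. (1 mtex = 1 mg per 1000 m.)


Formula: fineness (mtex) = mass (mg) / total length (km) = (mass_mg / total_length_m) * 1000
Step 1: Convert fiber length: 3.6 cm = 0.036 m
Step 2: Total fiber length = 348 * 0.036 = 12.528 m
Step 3: Linear density = 5.01 mg / 12.528 m = 0.3999 mg/m
Step 4: fineness = 0.3999 * 1000 = 399.9 mtex

399.9 mtex


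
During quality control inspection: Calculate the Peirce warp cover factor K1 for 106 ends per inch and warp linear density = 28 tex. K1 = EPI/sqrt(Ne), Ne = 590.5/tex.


Formula: K1 = EPI / sqrt(Ne), with Ne = 590.5 / tex_warp
Step 1: Ne = 590.5 / 28 = 21.089
Step 2: sqrt(Ne) = sqrt(21.089) = 4.5923
Step 3: K1 = 106 / 4.5923 = 23.1

23.1


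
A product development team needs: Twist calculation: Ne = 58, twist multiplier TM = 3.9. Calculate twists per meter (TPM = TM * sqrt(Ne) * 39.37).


Formula: TPM = TM * sqrt(Ne) * 39.37
Step 1: sqrt(Ne) = sqrt(58) = 7.6158
Step 2: TM * sqrt(Ne) = 3.9 * 7.6158 = 29.7016
Step 3: TPM = 29.7016 * 39.37 = 1169 twists/m

1169 twists/m


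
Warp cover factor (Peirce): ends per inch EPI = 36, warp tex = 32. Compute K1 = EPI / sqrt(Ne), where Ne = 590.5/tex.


Formula: K1 = EPI / sqrt(Ne), with Ne = 590.5 / tex_warp
Step 1: Ne = 590.5 / 32 = 18.453
Step 2: sqrt(Ne) = sqrt(18.453) = 4.2957
Step 3: K1 = 36 / 4.2957 = 8.4

8.4


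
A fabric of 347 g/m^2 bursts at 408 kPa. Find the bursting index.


Formula: Bursting Index = Bursting Strength / Fabric GSM
BI = 408 kPa / 347 g/m^2
BI = 1.176 kPa/(g/m^2)

1.176 kPa/(g/m^2)


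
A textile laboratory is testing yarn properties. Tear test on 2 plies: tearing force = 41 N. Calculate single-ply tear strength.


Formula: Per-ply strength = Total force / Number of plies
Per-ply = 41 N / 2
Per-ply = 20.5 N

20.5 N


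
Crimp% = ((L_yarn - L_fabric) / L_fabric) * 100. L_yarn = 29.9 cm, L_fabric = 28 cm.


Formula: Crimp% = ((L_yarn - L_fabric) / L_fabric) * 100
Step 1: Extension = 29.9 - 28 = 1.9 cm
Step 2: Crimp% = (1.9 / 28) * 100
Step 3: Crimp% = 0.067857 * 100 = 6.7857% ≈ 6.8%

6.8%


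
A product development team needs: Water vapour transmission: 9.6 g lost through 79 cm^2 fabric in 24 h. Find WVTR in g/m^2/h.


Formula: WVTR = mass_loss / (area * time)
Step 1: Convert area: 79 cm^2 = 0.0079 m^2
Step 2: WVTR = 9.6 g / (0.0079 m^2 * 24 h)
Step 3: WVTR = 9.6 / 0.1896 = 50.6 g/m^2/h

50.6 g/m^2/h


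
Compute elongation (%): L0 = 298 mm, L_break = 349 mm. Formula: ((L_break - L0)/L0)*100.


Formula: Elongation (%) = ((L_break - L0) / L0) * 100
Step 1: Extension = 349 - 298 = 51 mm
Step 2: Elongation = (51 / 298) * 100
Step 3: Elongation = 0.171141 * 100 = 17.1141% ≈ 17.1%

17.1%


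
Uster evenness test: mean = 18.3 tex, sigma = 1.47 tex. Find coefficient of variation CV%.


Formula: CV% = (standard deviation / mean) * 100
Step 1: Ratio = 1.47 / 18.3 = 0.080328
Step 2: CV% = 0.080328 * 100 = 8.0328% ≈ 8.0%

8.0%


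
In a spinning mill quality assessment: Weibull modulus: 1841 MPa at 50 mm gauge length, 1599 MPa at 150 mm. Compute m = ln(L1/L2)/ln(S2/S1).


Formula: m = ln(L1/L2) / ln(S2/S1)
Step 1: ln(L1/L2) = ln(50/150) = -1.09861
Step 2: S2/S1 = 1599/1841 = 0.86855
Step 3: ln(S2/S1) = ln(0.86855) = -0.14093
Step 4: m = -1.09861 / -0.14093 = 7.80

7.80 (Weibull m)


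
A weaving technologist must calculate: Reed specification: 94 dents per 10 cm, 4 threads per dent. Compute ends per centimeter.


Formula: EPC = (dents per 10 cm * ends per dent) / 10
Step 1: Total ends per 10 cm = 94 * 4 = 376
Step 2: EPC = 376 / 10 = 37.6 ends/cm

37.6 ends/cm


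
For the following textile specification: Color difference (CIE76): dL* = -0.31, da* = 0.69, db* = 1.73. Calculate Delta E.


Formula: Delta E = sqrt(dL*^2 + da*^2 + db*^2)
Step 1: dL*^2 = (-0.31)^2 = 0.0961
Step 2: da*^2 = 0.69^2 = 0.4761
Step 3: db*^2 = 1.73^2 = 2.9929
Step 4: Sum = 0.0961 + 0.4761 + 2.9929 = 3.5651
Step 5: Delta E = sqrt(3.5651) = 1.89

1.89 Delta E


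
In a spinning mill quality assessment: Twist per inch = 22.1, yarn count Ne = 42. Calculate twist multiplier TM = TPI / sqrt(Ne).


Formula: TM = TPI / sqrt(Ne)
Step 1: sqrt(Ne) = sqrt(42) = 6.4807
Step 2: TM = 22.1 / 6.4807 = 3.41

3.41 TM


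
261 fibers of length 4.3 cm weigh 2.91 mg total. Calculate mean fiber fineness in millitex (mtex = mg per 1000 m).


Formula: fineness (mtex) = mass (mg) / total length (km) = (mass_mg / total_length_m) * 1000
Step 1: Convert fiber length: 4.3 cm = 0.043 m
Step 2: Total fiber length = 261 * 0.043 = 11.223 m
Step 3: Linear density = 2.91 mg / 11.223 m = 0.2593 mg/m
Step 4: fineness = 0.2593 * 1000 = 259.3 mtex

259.3 mtex


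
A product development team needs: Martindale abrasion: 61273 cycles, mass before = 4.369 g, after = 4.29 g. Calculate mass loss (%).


Formula: Mass loss% = ((m_before - m_after) / m_before) * 100
Step 1: Mass loss = 4.369 - 4.29 = 0.079 g
Step 2: Ratio = 0.079 / 4.369 = 0.0180819
Step 3: Mass loss% = 0.0180819 * 100 = 1.80819% ≈ 1.81%

1.81%


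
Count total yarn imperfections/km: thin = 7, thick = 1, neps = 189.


Formula: Total = thin places + thick places + neps
Total = 7 + 1 + 189
Total = 197 imperfections/km

197 imperfections/km


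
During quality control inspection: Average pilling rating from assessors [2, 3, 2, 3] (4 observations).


Formula: Mean = sum / count
Sum = 2 + 3 + 2 + 3 = 10
Mean = 10 / 4 = 2.5

2.5


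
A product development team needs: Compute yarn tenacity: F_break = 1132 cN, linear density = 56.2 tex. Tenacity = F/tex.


Formula: Tenacity = Breaking force / Linear density
Tenacity = 1132 cN / 56.2 tex
Tenacity = 20.14 cN/tex

20.14 cN/tex


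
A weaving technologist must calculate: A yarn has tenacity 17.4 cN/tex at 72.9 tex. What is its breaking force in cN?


Formula: Breaking force = Tenacity * Linear density
F = 17.4 cN/tex * 72.9 tex
F = 1268.46 cN

1268.46 cN


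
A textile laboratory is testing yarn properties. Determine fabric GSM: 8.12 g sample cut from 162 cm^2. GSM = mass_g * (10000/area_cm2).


Formula: GSM = mass_g / area_m2
Step 1: Convert area: 162 cm^2 = 162 / 10000 = 0.0162 m^2
Step 2: GSM = 8.12 g / 0.0162 m^2 = 501.2 g/m^2

501.2 g/m^2


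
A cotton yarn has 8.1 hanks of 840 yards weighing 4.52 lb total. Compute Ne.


Formula: Ne = hanks / mass_lb
Substituting: Ne = 8.1 / 4.52
Ne = 1.8

1.8 Ne


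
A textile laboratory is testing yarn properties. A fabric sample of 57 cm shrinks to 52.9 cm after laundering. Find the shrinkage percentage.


Formula: Shrinkage% = ((L_before - L_after) / L_before) * 100
Step 1: Shrinkage = 57 - 52.9 = 4.1 cm
Step 2: Shrinkage% = (4.1 / 57) * 100
Step 3: Shrinkage% = 0.07193 * 100 = 7.193% ≈ 7.2%

7.2%


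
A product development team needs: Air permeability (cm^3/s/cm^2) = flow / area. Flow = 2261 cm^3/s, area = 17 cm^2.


Formula: Air Permeability = Airflow / Test Area
AP = 2261 cm^3/s / 17 cm^2
AP = 133.0 cm^3/s/cm^2

133.0 cm^3/s/cm^2


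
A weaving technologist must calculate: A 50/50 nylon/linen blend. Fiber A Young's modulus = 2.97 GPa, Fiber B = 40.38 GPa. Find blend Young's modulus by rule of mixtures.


Formula: Blend property = (fraction_A * property_A) + (fraction_B * property_B)
Step 1: Contribution A = 50/100 * 2.97 GPa = 1.485 GPa
Step 2: Contribution B = 50/100 * 40.38 GPa = 20.19 GPa
Step 3: Blend Young's modulus = 1.485 + 20.19 = 21.675 GPa

21.675 GPa


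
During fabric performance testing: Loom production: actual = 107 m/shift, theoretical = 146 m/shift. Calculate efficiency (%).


Formula: Efficiency% = (Actual output / Theoretical output) * 100
Efficiency% = (107 / 146) * 100
Efficiency% = 0.732877 * 100 = 73.2877% ≈ 73.3%

73.3%


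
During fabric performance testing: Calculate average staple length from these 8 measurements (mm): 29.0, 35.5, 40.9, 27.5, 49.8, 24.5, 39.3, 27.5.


Formula: Mean = sum of lengths / count
Sum = 29.0 + 35.5 + 40.9 + 27.5 + 49.8 + 24.5 + 39.3 + 27.5
Sum = 274.0 mm
Mean = 274.0 / 8 = 34.25 mm

34.25 mm


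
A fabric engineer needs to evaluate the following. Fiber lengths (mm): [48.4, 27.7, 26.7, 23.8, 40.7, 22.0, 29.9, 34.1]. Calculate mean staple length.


Formula: Mean = sum of lengths / count
Sum = 48.4 + 27.7 + 26.7 + 23.8 + 40.7 + 22.0 + 29.9 + 34.1
Sum = 253.3 mm
Mean = 253.3 / 8 = 31.66 mm

31.66 mm


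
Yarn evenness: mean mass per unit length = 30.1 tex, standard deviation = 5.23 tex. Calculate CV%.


Formula: CV% = (standard deviation / mean) * 100
Step 1: Ratio = 5.23 / 30.1 = 0.173754
Step 2: CV% = 0.173754 * 100 = 17.3754% ≈ 17.4%

17.4%


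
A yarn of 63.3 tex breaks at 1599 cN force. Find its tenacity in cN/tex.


Formula: Tenacity = Breaking force / Linear density
Tenacity = 1599 cN / 63.3 tex
Tenacity = 25.26 cN/tex

25.26 cN/tex


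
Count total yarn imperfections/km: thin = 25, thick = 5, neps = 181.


Formula: Total = thin places + thick places + neps
Total = 25 + 5 + 181
Total = 211 imperfections/km

211 imperfections/km


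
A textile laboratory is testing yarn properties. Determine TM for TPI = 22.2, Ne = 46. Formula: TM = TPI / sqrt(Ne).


Formula: TM = TPI / sqrt(Ne)
Step 1: sqrt(Ne) = sqrt(46) = 6.7823
Step 2: TM = 22.2 / 6.7823 = 3.27

3.27 TM


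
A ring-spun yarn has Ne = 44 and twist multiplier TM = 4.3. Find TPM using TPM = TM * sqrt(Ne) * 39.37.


Formula: TPM = TM * sqrt(Ne) * 39.37
Step 1: sqrt(Ne) = sqrt(44) = 6.6332
Step 2: TM * sqrt(Ne) = 4.3 * 6.6332 = 28.5228
Step 3: TPM = 28.5228 * 39.37 = 1123 twists/m

1123 twists/m


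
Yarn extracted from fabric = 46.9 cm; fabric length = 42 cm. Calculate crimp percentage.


Formula: Crimp% = ((L_yarn - L_fabric) / L_fabric) * 100
Step 1: Extension = 46.9 - 42 = 4.9 cm
Step 2: Crimp% = (4.9 / 42) * 100
Step 3: Crimp% = 0.116667 * 100 = 11.6667% ≈ 11.7%

11.7%


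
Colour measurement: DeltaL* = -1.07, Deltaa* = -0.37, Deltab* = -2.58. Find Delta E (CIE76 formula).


Formula: Delta E = sqrt(dL*^2 + da*^2 + db*^2)
Step 1: dL*^2 = (-1.07)^2 = 1.1449
Step 2: da*^2 = (-0.37)^2 = 0.1369
Step 3: db*^2 = (-2.58)^2 = 6.6564
Step 4: Sum = 1.1449 + 0.1369 + 6.6564 = 7.9382
Step 5: Delta E = sqrt(7.9382) = 2.82

2.82 Delta E


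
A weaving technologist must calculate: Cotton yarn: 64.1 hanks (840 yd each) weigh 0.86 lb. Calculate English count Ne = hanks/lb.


Formula: Ne = hanks / mass_lb
Substituting: Ne = 64.1 / 0.86
Ne = 74.5

74.5 Ne


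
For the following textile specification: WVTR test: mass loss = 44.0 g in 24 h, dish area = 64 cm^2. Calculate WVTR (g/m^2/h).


Formula: WVTR = mass_loss / (area * time)
Step 1: Convert area: 64 cm^2 = 0.0064 m^2
Step 2: WVTR = 44.0 g / (0.0064 m^2 * 24 h)
Step 3: WVTR = 44.0 / 0.1536 = 286.5 g/m^2/h

286.5 g/m^2/h


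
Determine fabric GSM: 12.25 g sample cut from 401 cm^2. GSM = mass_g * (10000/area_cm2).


Formula: GSM = mass_g / area_m2
Step 1: Convert area: 401 cm^2 = 401 / 10000 = 0.0401 m^2
Step 2: GSM = 12.25 g / 0.0401 m^2 = 305.5 g/m^2

305.5 g/m^2


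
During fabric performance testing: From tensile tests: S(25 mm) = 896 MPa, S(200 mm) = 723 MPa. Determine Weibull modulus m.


Formula: m = ln(L1/L2) / ln(S2/S1)
Step 1: ln(L1/L2) = ln(25/200) = -2.07944
Step 2: S2/S1 = 723/896 = 0.80692
Step 3: ln(S2/S1) = ln(0.80692) = -0.21453
Step 4: m = -2.07944 / -0.21453 = 9.69

9.69 (Weibull m)


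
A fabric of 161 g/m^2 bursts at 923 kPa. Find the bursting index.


Formula: Bursting Index = Bursting Strength / Fabric GSM
BI = 923 kPa / 161 g/m^2
BI = 5.733 kPa/(g/m^2)

5.733 kPa/(g/m^2)


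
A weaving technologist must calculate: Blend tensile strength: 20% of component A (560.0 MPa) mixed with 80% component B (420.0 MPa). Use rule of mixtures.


Formula: Blend property = (fraction_A * property_A) + (fraction_B * property_B)
Step 1: Contribution A = 20/100 * 560.0 MPa = 112.0 MPa
Step 2: Contribution B = 80/100 * 420.0 MPa = 336.0 MPa
Step 3: Blend tensile strength = 112.0 + 336.0 = 448.0 MPa

448.0 MPa


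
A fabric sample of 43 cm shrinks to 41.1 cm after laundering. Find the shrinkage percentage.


Formula: Shrinkage% = ((L_before - L_after) / L_before) * 100
Step 1: Shrinkage = 43 - 41.1 = 1.9 cm
Step 2: Shrinkage% = (1.9 / 43) * 100
Step 3: Shrinkage% = 0.044186 * 100 = 4.4186% ≈ 4.4%

4.4%


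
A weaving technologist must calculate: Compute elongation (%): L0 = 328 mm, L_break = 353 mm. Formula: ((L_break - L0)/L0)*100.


Formula: Elongation (%) = ((L_break - L0) / L0) * 100
Step 1: Extension = 353 - 328 = 25 mm
Step 2: Elongation = (25 / 328) * 100
Step 3: Elongation = 0.07622 * 100 = 7.622% ≈ 7.6%

7.6%


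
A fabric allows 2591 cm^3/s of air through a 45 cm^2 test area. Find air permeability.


Formula: Air Permeability = Airflow / Test Area
AP = 2591 cm^3/s / 45 cm^2
AP = 57.6 cm^3/s/cm^2

57.6 cm^3/s/cm^2


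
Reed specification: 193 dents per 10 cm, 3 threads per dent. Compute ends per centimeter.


Formula: EPC = (dents per 10 cm * ends per dent) / 10
Step 1: Total ends per 10 cm = 193 * 3 = 579
Step 2: EPC = 579 / 10 = 57.9 ends/cm

57.9 ends/cm


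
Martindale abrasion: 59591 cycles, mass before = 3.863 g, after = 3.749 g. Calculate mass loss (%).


Formula: Mass loss% = ((m_before - m_after) / m_before) * 100
Step 1: Mass loss = 3.863 - 3.749 = 0.114 g
Step 2: Ratio = 0.114 / 3.863 = 0.0295107
Step 3: Mass loss% = 0.0295107 * 100 = 2.95107% ≈ 2.95%

2.95%


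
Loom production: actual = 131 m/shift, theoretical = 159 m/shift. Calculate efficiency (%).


Formula: Efficiency% = (Actual output / Theoretical output) * 100
Efficiency% = (131 / 159) * 100
Efficiency% = 0.823899 * 100 = 82.3899% ≈ 82.4%

82.4%


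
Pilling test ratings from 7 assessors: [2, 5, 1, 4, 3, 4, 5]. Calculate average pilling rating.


Formula: Mean = sum / count
Sum = 2 + 5 + 1 + 4 + 3 + 4 + 5 = 24
Mean = 24 / 7 = 3.4

3.4


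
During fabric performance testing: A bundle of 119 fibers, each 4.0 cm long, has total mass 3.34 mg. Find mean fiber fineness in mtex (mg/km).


Formula: fineness (mtex) = mass (mg) / total length (km) = (mass_mg / total_length_m) * 1000
Step 1: Convert fiber length: 4.0 cm = 0.04 m
Step 2: Total fiber length = 119 * 0.04 = 4.76 m
Step 3: Linear density = 3.34 mg / 4.76 m = 0.7017 mg/m
Step 4: fineness = 0.7017 * 1000 = 701.7 mtex

701.7 mtex


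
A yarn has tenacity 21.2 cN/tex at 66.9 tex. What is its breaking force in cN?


Formula: Breaking force = Tenacity * Linear density
F = 21.2 cN/tex * 66.9 tex
F = 1418.28 cN

1418.28 cN


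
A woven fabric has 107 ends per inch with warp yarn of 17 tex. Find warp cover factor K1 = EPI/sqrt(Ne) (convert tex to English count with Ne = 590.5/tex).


Formula: K1 = EPI / sqrt(Ne), with Ne = 590.5 / tex_warp
Step 1: Ne = 590.5 / 17 = 34.735
Step 2: sqrt(Ne) = sqrt(34.735) = 5.8936
Step 3: K1 = 107 / 5.8936 = 18.2

18.2


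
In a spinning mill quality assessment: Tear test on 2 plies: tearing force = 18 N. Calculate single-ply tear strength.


Formula: Per-ply strength = Total force / Number of plies
Per-ply = 18 N / 2
Per-ply = 9 N

9 N


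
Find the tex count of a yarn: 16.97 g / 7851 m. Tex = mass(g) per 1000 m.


Formula: Tex = (mass_g / length_m) * 1000
Substituting: Tex = (16.97 / 7851) * 1000
Intermediate: 16.97 / 7851 = 0.00216151 g/m
Tex = 0.00216151 * 1000 = 2.16 tex

2.16 tex


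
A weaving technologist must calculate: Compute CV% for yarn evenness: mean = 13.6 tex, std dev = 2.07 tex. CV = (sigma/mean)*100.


Formula: CV% = (standard deviation / mean) * 100
Step 1: Ratio = 2.07 / 13.6 = 0.152206
Step 2: CV% = 0.152206 * 100 = 15.2206% ≈ 15.2%

15.2%


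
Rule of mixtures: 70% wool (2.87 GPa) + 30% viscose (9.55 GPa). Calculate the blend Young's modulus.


Formula: Blend property = (fraction_A * property_A) + (fraction_B * property_B)
Step 1: Contribution A = 70/100 * 2.87 GPa = 2.009 GPa
Step 2: Contribution B = 30/100 * 9.55 GPa = 2.865 GPa
Step 3: Blend Young's modulus = 2.009 + 2.865 = 4.874 GPa

4.874 GPa


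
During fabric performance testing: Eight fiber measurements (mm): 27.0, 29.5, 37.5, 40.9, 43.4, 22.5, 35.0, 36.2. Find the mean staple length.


Formula: Mean = sum of lengths / count
Sum = 27.0 + 29.5 + 37.5 + 40.9 + 43.4 + 22.5 + 35.0 + 36.2
Sum = 272.0 mm
Mean = 272.0 / 8 = 34.00 mm

34.00 mm


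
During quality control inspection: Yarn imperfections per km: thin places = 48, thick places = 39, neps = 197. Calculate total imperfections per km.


Formula: Total = thin places + thick places + neps
Total = 48 + 39 + 197
Total = 284 imperfections/km

284 imperfections/km


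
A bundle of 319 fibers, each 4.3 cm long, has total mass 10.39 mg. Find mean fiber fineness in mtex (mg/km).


Formula: fineness (mtex) = mass (mg) / total length (km) = (mass_mg / total_length_m) * 1000
Step 1: Convert fiber length: 4.3 cm = 0.043 m
Step 2: Total fiber length = 319 * 0.043 = 13.717 m
Step 3: Linear density = 10.39 mg / 13.717 m = 0.7575 mg/m
Step 4: fineness = 0.7575 * 1000 = 757.5 mtex

757.5 mtex


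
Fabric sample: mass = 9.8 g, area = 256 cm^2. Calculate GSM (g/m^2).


Formula: GSM = mass_g / area_m2
Step 1: Convert area: 256 cm^2 = 256 / 10000 = 0.0256 m^2
Step 2: GSM = 9.8 g / 0.0256 m^2 = 382.8 g/m^2

382.8 g/m^2


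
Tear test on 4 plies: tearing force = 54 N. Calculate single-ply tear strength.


Formula: Per-ply strength = Total force / Number of plies
Per-ply = 54 N / 4
Per-ply = 13.5 N

13.5 N


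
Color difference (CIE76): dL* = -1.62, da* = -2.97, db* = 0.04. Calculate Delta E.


Formula: Delta E = sqrt(dL*^2 + da*^2 + db*^2)
Step 1: dL*^2 = (-1.62)^2 = 2.6244
Step 2: da*^2 = (-2.97)^2 = 8.8209
Step 3: db*^2 = 0.04^2 = 0.0016
Step 4: Sum = 2.6244 + 8.8209 + 0.0016 = 11.4469
Step 5: Delta E = sqrt(11.4469) = 3.38

3.38 Delta E


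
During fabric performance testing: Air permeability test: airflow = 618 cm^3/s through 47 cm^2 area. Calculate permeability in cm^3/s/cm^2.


Formula: Air Permeability = Airflow / Test Area
AP = 618 cm^3/s / 47 cm^2
AP = 13.1 cm^3/s/cm^2

13.1 cm^3/s/cm^2


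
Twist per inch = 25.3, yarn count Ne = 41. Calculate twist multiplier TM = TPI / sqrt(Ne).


Formula: TM = TPI / sqrt(Ne)
Step 1: sqrt(Ne) = sqrt(41) = 6.4031
Step 2: TM = 25.3 / 6.4031 = 3.95

3.95 TM


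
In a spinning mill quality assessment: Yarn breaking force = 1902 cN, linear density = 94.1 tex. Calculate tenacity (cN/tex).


Formula: Tenacity = Breaking force / Linear density
Tenacity = 1902 cN / 94.1 tex
Tenacity = 20.21 cN/tex

20.21 cN/tex


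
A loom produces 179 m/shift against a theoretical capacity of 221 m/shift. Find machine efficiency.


Formula: Efficiency% = (Actual output / Theoretical output) * 100
Efficiency% = (179 / 221) * 100
Efficiency% = 0.809955 * 100 = 80.9955% ≈ 81.0%

81.0%


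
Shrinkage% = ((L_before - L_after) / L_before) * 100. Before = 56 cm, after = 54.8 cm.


Formula: Shrinkage% = ((L_before - L_after) / L_before) * 100
Step 1: Shrinkage = 56 - 54.8 = 1.2 cm
Step 2: Shrinkage% = (1.2 / 56) * 100
Step 3: Shrinkage% = 0.021429 * 100 = 2.1429% ≈ 2.1%

2.1%


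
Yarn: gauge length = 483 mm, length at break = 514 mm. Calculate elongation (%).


Formula: Elongation (%) = ((L_break - L0) / L0) * 100
Step 1: Extension = 514 - 483 = 31 mm
Step 2: Elongation = (31 / 483) * 100
Step 3: Elongation = 0.064182 * 100 = 6.4182% ≈ 6.4%

6.4%


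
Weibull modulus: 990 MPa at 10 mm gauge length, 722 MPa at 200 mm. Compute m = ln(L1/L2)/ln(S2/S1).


Formula: m = ln(L1/L2) / ln(S2/S1)
Step 1: ln(L1/L2) = ln(10/200) = -2.99573
Step 2: S2/S1 = 722/990 = 0.72929
Step 3: ln(S2/S1) = ln(0.72929) = -0.31568
Step 4: m = -2.99573 / -0.31568 = 9.49

9.49 (Weibull m)


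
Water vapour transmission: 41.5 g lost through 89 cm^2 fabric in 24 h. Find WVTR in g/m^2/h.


Formula: WVTR = mass_loss / (area * time)
Step 1: Convert area: 89 cm^2 = 0.0089 m^2
Step 2: WVTR = 41.5 g / (0.0089 m^2 * 24 h)
Step 3: WVTR = 41.5 / 0.2136 = 194.3 g/m^2/h

194.3 g/m^2/h


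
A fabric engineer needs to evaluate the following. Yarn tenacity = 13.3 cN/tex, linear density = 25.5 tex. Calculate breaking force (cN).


Formula: Breaking force = Tenacity * Linear density
F = 13.3 cN/tex * 25.5 tex
F = 339.15 cN

339.15 cN


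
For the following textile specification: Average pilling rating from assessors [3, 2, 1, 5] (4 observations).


Formula: Mean = sum / count
Sum = 3 + 2 + 1 + 5 = 11
Mean = 11 / 4 = 2.8

2.8


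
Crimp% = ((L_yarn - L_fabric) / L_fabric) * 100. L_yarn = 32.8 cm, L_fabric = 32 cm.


Formula: Crimp% = ((L_yarn - L_fabric) / L_fabric) * 100
Step 1: Extension = 32.8 - 32 = 0.8 cm
Step 2: Crimp% = (0.8 / 32) * 100
Step 3: Crimp% = 0.025 * 100 = 2.5%

2.5%


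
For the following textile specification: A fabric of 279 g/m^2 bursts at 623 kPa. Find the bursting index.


Formula: Bursting Index = Bursting Strength / Fabric GSM
BI = 623 kPa / 279 g/m^2
BI = 2.233 kPa/(g/m^2)

2.233 kPa/(g/m^2)


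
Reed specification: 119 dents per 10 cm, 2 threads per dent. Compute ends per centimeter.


Formula: EPC = (dents per 10 cm * ends per dent) / 10
Step 1: Total ends per 10 cm = 119 * 2 = 238
Step 2: EPC = 238 / 10 = 23.8 ends/cm

23.8 ends/cm


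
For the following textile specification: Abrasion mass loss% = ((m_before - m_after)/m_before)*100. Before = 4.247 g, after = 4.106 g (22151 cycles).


Formula: Mass loss% = ((m_before - m_after) / m_before) * 100
Step 1: Mass loss = 4.247 - 4.106 = 0.141 g
Step 2: Ratio = 0.141 / 4.247 = 0.0331999
Step 3: Mass loss% = 0.0331999 * 100 = 3.31999% ≈ 3.32%

3.32%


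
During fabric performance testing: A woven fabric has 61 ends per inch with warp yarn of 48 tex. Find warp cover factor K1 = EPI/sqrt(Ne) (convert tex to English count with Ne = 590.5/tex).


Formula: K1 = EPI / sqrt(Ne), with Ne = 590.5 / tex_warp
Step 1: Ne = 590.5 / 48 = 12.302
Step 2: sqrt(Ne) = sqrt(12.302) = 3.5074
Step 3: K1 = 61 / 3.5074 = 17.4

17.4


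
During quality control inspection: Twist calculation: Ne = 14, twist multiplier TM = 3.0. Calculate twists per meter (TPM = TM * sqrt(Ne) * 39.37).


Formula: TPM = TM * sqrt(Ne) * 39.37
Step 1: sqrt(Ne) = sqrt(14) = 3.7417
Step 2: TM * sqrt(Ne) = 3.0 * 3.7417 = 11.2251
Step 3: TPM = 11.2251 * 39.37 = 442 twists/m

442 twists/m


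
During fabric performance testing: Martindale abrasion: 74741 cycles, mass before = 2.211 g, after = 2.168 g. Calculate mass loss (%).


Formula: Mass loss% = ((m_before - m_after) / m_before) * 100
Step 1: Mass loss = 2.211 - 2.168 = 0.043 g
Step 2: Ratio = 0.043 / 2.211 = 0.0194482
Step 3: Mass loss% = 0.0194482 * 100 = 1.94482% ≈ 1.94%

1.94%


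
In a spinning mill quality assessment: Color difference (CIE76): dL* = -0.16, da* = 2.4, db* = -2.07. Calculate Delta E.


Formula: Delta E = sqrt(dL*^2 + da*^2 + db*^2)
Step 1: dL*^2 = (-0.16)^2 = 0.0256
Step 2: da*^2 = 2.4^2 = 5.76
Step 3: db*^2 = (-2.07)^2 = 4.2849
Step 4: Sum = 0.0256 + 5.76 + 4.2849 = 10.0705
Step 5: Delta E = sqrt(10.0705) = 3.17

3.17 Delta E


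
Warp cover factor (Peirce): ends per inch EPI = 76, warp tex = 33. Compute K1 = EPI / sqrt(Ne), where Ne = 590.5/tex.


Formula: K1 = EPI / sqrt(Ne), with Ne = 590.5 / tex_warp
Step 1: Ne = 590.5 / 33 = 17.894
Step 2: sqrt(Ne) = sqrt(17.894) = 4.2301
Step 3: K1 = 76 / 4.2301 = 18.0

18.0


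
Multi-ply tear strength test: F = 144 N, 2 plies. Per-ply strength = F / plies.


Formula: Per-ply strength = Total force / Number of plies
Per-ply = 144 N / 2
Per-ply = 72 N

72 N


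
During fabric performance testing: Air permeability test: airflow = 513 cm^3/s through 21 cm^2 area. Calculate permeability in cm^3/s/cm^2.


Formula: Air Permeability = Airflow / Test Area
AP = 513 cm^3/s / 21 cm^2
AP = 24.4 cm^3/s/cm^2

24.4 cm^3/s/cm^2


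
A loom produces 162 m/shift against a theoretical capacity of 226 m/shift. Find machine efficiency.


Formula: Efficiency% = (Actual output / Theoretical output) * 100
Efficiency% = (162 / 226) * 100
Efficiency% = 0.716814 * 100 = 71.6814% ≈ 71.7%

71.7%


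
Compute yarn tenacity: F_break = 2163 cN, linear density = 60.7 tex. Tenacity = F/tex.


Formula: Tenacity = Breaking force / Linear density
Tenacity = 2163 cN / 60.7 tex
Tenacity = 35.63 cN/tex

35.63 cN/tex


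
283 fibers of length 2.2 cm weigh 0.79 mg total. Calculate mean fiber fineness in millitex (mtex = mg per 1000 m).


Formula: fineness (mtex) = mass (mg) / total length (km) = (mass_mg / total_length_m) * 1000
Step 1: Convert fiber length: 2.2 cm = 0.022 m
Step 2: Total fiber length = 283 * 0.022 = 6.226 m
Step 3: Linear density = 0.79 mg / 6.226 m = 0.1269 mg/m
Step 4: fineness = 0.1269 * 1000 = 126.9 mtex

126.9 mtex


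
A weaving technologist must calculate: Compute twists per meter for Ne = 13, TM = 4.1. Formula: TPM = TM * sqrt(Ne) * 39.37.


Formula: TPM = TM * sqrt(Ne) * 39.37
Step 1: sqrt(Ne) = sqrt(13) = 3.6056
Step 2: TM * sqrt(Ne) = 4.1 * 3.6056 = 14.783
Step 3: TPM = 14.783 * 39.37 = 582 twists/m

582 twists/m


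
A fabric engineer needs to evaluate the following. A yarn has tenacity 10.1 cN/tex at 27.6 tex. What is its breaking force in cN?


Formula: Breaking force = Tenacity * Linear density
F = 10.1 cN/tex * 27.6 tex
F = 278.76 cN

278.76 cN


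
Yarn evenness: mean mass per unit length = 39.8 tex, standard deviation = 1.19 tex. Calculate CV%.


Formula: CV% = (standard deviation / mean) * 100
Step 1: Ratio = 1.19 / 39.8 = 0.029899
Step 2: CV% = 0.029899 * 100 = 2.9899% ≈ 3.0%

3.0%


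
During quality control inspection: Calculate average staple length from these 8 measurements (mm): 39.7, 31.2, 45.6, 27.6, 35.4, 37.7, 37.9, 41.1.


Formula: Mean = sum of lengths / count
Sum = 39.7 + 31.2 + 45.6 + 27.6 + 35.4 + 37.7 + 37.9 + 41.1
Sum = 296.2 mm
Mean = 296.2 / 8 = 37.03 mm

37.03 mm


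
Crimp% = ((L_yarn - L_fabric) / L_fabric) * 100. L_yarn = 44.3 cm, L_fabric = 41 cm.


Formula: Crimp% = ((L_yarn - L_fabric) / L_fabric) * 100
Step 1: Extension = 44.3 - 41 = 3.3 cm
Step 2: Crimp% = (3.3 / 41) * 100
Step 3: Crimp% = 0.080488 * 100 = 8.0488% ≈ 8.0%

8.0%


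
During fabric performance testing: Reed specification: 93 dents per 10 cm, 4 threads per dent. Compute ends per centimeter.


Formula: EPC = (dents per 10 cm * ends per dent) / 10
Step 1: Total ends per 10 cm = 93 * 4 = 372
Step 2: EPC = 372 / 10 = 37.2 ends/cm

37.2 ends/cm


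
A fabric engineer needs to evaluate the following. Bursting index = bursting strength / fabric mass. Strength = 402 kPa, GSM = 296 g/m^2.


Formula: Bursting Index = Bursting Strength / Fabric GSM
BI = 402 kPa / 296 g/m^2
BI = 1.358 kPa/(g/m^2)

1.358 kPa/(g/m^2)


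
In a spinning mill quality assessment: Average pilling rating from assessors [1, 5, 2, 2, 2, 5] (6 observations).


Formula: Mean = sum / count
Sum = 1 + 5 + 2 + 2 + 2 + 5 = 17
Mean = 17 / 6 = 2.8

2.8


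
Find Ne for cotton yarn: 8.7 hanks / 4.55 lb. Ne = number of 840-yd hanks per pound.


Formula: Ne = hanks / mass_lb
Substituting: Ne = 8.7 / 4.55
Ne = 1.9

1.9 Ne


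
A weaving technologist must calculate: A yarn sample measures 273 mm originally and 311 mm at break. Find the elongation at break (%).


Formula: Elongation (%) = ((L_break - L0) / L0) * 100
Step 1: Extension = 311 - 273 = 38 mm
Step 2: Elongation = (38 / 273) * 100
Step 3: Elongation = 0.139194 * 100 = 13.9194% ≈ 13.9%

13.9%


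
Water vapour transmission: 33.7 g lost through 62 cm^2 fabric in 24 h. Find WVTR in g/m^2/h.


Formula: WVTR = mass_loss / (area * time)
Step 1: Convert area: 62 cm^2 = 0.0062 m^2
Step 2: WVTR = 33.7 g / (0.0062 m^2 * 24 h)
Step 3: WVTR = 33.7 / 0.1488 = 226.5 g/m^2/h

226.5 g/m^2/h


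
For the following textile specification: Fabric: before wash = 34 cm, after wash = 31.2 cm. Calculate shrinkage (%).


Formula: Shrinkage% = ((L_before - L_after) / L_before) * 100
Step 1: Shrinkage = 34 - 31.2 = 2.8 cm
Step 2: Shrinkage% = (2.8 / 34) * 100
Step 3: Shrinkage% = 0.082353 * 100 = 8.2353% ≈ 8.2%

8.2%


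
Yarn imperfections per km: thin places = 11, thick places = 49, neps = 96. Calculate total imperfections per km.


Formula: Total = thin places + thick places + neps
Total = 11 + 49 + 96
Total = 156 imperfections/km

156 imperfections/km


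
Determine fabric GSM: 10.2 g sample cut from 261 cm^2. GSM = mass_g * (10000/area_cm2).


Formula: GSM = mass_g / area_m2
Step 1: Convert area: 261 cm^2 = 261 / 10000 = 0.0261 m^2
Step 2: GSM = 10.2 g / 0.0261 m^2 = 390.8 g/m^2

390.8 g/m^2


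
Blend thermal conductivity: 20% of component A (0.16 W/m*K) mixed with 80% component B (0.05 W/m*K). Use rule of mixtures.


Formula: Blend property = (fraction_A * property_A) + (fraction_B * property_B)
Step 1: Contribution A = 20/100 * 0.16 W/m*K = 0.032 W/m*K
Step 2: Contribution B = 80/100 * 0.05 W/m*K = 0.04 W/m*K
Step 3: Blend thermal conductivity = 0.032 + 0.04 = 0.072 W/m*K

0.072 W/m*K


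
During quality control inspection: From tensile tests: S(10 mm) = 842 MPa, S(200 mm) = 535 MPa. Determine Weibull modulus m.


Formula: m = ln(L1/L2) / ln(S2/S1)
Step 1: ln(L1/L2) = ln(10/200) = -2.99573
Step 2: S2/S1 = 535/842 = 0.63539
Step 3: ln(S2/S1) = ln(0.63539) = -0.45352
Step 4: m = -2.99573 / -0.45352 = 6.61

6.61 (Weibull m)


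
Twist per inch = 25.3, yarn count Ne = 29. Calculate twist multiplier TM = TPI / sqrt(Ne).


Formula: TM = TPI / sqrt(Ne)
Step 1: sqrt(Ne) = sqrt(29) = 5.3852
Step 2: TM = 25.3 / 5.3852 = 4.70

4.70 TM


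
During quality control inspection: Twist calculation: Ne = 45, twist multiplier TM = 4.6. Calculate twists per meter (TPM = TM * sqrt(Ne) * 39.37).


Formula: TPM = TM * sqrt(Ne) * 39.37
Step 1: sqrt(Ne) = sqrt(45) = 6.7082
Step 2: TM * sqrt(Ne) = 4.6 * 6.7082 = 30.8577
Step 3: TPM = 30.8577 * 39.37 = 1215 twists/m

1215 twists/m


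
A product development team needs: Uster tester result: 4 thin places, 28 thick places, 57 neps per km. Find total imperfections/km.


Formula: Total = thin places + thick places + neps
Total = 4 + 28 + 57
Total = 89 imperfections/km

89 imperfections/km


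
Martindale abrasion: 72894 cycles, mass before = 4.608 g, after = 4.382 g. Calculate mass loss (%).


Formula: Mass loss% = ((m_before - m_after) / m_before) * 100
Step 1: Mass loss = 4.608 - 4.382 = 0.226 g
Step 2: Ratio = 0.226 / 4.608 = 0.0490451
Step 3: Mass loss% = 0.0490451 * 100 = 4.90451% ≈ 4.90%

4.90%


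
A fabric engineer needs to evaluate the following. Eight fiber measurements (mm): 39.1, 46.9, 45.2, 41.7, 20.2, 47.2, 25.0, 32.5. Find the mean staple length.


Formula: Mean = sum of lengths / count
Sum = 39.1 + 46.9 + 45.2 + 41.7 + 20.2 + 47.2 + 25.0 + 32.5
Sum = 297.8 mm
Mean = 297.8 / 8 = 37.23 mm

37.23 mm


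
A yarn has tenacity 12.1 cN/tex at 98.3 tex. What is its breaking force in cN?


Formula: Breaking force = Tenacity * Linear density
F = 12.1 cN/tex * 98.3 tex
F = 1189.43 cN

1189.43 cN


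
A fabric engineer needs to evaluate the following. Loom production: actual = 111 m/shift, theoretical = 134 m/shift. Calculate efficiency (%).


Formula: Efficiency% = (Actual output / Theoretical output) * 100
Efficiency% = (111 / 134) * 100
Efficiency% = 0.828358 * 100 = 82.8358% ≈ 82.8%

82.8%


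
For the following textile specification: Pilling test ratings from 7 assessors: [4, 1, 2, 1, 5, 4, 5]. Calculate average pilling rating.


Formula: Mean = sum / count
Sum = 4 + 1 + 2 + 1 + 5 + 4 + 5 = 22
Mean = 22 / 7 = 3.1

3.1


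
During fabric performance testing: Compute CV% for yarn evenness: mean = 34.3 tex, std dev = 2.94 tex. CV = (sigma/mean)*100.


Formula: CV% = (standard deviation / mean) * 100
Step 1: Ratio = 2.94 / 34.3 = 0.085714
Step 2: CV% = 0.085714 * 100 = 8.5714% ≈ 8.6%

8.6%


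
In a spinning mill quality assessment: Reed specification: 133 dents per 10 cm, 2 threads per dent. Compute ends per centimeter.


Formula: EPC = (dents per 10 cm * ends per dent) / 10
Step 1: Total ends per 10 cm = 133 * 2 = 266
Step 2: EPC = 266 / 10 = 26.6 ends/cm

26.6 ends/cm


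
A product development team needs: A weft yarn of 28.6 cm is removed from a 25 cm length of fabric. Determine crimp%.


Formula: Crimp% = ((L_yarn - L_fabric) / L_fabric) * 100
Step 1: Extension = 28.6 - 25 = 3.6 cm
Step 2: Crimp% = (3.6 / 25) * 100
Step 3: Crimp% = 0.144 * 100 = 14.4%

14.4%


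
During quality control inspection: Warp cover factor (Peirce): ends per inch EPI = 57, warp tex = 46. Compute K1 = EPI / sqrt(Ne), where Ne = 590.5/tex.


Formula: K1 = EPI / sqrt(Ne), with Ne = 590.5 / tex_warp
Step 1: Ne = 590.5 / 46 = 12.837
Step 2: sqrt(Ne) = sqrt(12.837) = 3.5829
Step 3: K1 = 57 / 3.5829 = 15.9

15.9


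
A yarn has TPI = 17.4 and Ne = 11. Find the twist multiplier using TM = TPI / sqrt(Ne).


Formula: TM = TPI / sqrt(Ne)
Step 1: sqrt(Ne) = sqrt(11) = 3.3166
Step 2: TM = 17.4 / 3.3166 = 5.25

5.25 TM


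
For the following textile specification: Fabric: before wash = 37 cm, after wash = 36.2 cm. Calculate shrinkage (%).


Formula: Shrinkage% = ((L_before - L_after) / L_before) * 100
Step 1: Shrinkage = 37 - 36.2 = 0.8 cm
Step 2: Shrinkage% = (0.8 / 37) * 100
Step 3: Shrinkage% = 0.021622 * 100 = 2.1622% ≈ 2.2%

2.2%


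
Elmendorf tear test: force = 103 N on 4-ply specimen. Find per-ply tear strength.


Formula: Per-ply strength = Total force / Number of plies
Per-ply = 103 N / 4
Per-ply = 25.75 N

25.75 N


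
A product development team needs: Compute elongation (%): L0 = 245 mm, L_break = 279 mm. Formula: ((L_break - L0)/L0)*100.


Formula: Elongation (%) = ((L_break - L0) / L0) * 100
Step 1: Extension = 279 - 245 = 34 mm
Step 2: Elongation = (34 / 245) * 100
Step 3: Elongation = 0.138776 * 100 = 13.8776% ≈ 13.9%

13.9%


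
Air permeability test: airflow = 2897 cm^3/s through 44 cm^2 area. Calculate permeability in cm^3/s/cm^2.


Formula: Air Permeability = Airflow / Test Area
AP = 2897 cm^3/s / 44 cm^2
AP = 65.8 cm^3/s/cm^2

65.8 cm^3/s/cm^2


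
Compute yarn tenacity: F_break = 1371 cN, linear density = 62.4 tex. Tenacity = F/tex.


Formula: Tenacity = Breaking force / Linear density
Tenacity = 1371 cN / 62.4 tex
Tenacity = 21.97 cN/tex

21.97 cN/tex


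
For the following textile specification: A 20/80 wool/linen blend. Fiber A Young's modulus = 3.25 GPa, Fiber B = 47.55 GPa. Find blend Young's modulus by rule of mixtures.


Formula: Blend property = (fraction_A * property_A) + (fraction_B * property_B)
Step 1: Contribution A = 20/100 * 3.25 GPa = 0.65 GPa
Step 2: Contribution B = 80/100 * 47.55 GPa = 38.04 GPa
Step 3: Blend Young's modulus = 0.65 + 38.04 = 38.69 GPa

38.69 GPa
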